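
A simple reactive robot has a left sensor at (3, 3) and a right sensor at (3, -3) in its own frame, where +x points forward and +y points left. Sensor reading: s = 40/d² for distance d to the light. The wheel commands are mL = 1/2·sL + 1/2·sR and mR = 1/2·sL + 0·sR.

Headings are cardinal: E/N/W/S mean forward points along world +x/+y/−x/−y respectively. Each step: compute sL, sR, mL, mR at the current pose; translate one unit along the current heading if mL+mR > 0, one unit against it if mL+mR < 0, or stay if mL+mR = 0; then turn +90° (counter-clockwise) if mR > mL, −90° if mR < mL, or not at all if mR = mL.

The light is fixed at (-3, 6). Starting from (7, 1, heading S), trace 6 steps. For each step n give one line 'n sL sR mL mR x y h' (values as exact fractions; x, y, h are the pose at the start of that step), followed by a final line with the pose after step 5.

n=0: pose=(7,1,S); sL=40/233, sR=40/113; mL=6920/26329, mR=20/233; mL+mR=9180/26329 → advance +1; mR−mL=-20/113 → turn -1·90°
n=1: pose=(7,0,W); sL=4/13, sR=20/29; mL=188/377, mR=2/13; mL+mR=246/377 → advance +1; mR−mL=-10/29 → turn -1·90°
n=2: pose=(6,0,N); sL=8/9, sR=40/153; mL=88/153, mR=4/9; mL+mR=52/51 → advance +1; mR−mL=-20/153 → turn -1·90°
n=3: pose=(6,1,E); sL=10/37, sR=5/26; mL=445/1924, mR=5/37; mL+mR=705/1924 → advance +1; mR−mL=-5/52 → turn -1·90°
n=4: pose=(7,1,S); sL=40/233, sR=40/113; mL=6920/26329, mR=20/233; mL+mR=9180/26329 → advance +1; mR−mL=-20/113 → turn -1·90°
n=5: pose=(7,0,W); sL=4/13, sR=20/29; mL=188/377, mR=2/13; mL+mR=246/377 → advance +1; mR−mL=-10/29 → turn -1·90°

0 40/233 40/113 6920/26329 20/233 7 1 S
1 4/13 20/29 188/377 2/13 7 0 W
2 8/9 40/153 88/153 4/9 6 0 N
3 10/37 5/26 445/1924 5/37 6 1 E
4 40/233 40/113 6920/26329 20/233 7 1 S
5 4/13 20/29 188/377 2/13 7 0 W
final 6 0 N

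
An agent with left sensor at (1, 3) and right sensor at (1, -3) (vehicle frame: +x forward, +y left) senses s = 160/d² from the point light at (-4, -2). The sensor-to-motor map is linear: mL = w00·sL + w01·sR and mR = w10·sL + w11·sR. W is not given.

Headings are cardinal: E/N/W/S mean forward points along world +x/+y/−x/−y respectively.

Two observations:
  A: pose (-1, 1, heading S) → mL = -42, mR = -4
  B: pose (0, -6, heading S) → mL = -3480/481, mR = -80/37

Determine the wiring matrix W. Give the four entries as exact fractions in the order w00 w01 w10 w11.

obs A: pose=(-1,1,S) → sL=4, sR=40, mL=-42, mR=-4
obs B: pose=(0,-6,S) → sL=80/37, sR=80/13, mL=-3480/481, mR=-80/37
sensor matrix S = [[4, 40], [80/37, 80/13]]; det S = -29760/481
solve [mL_A; mL_B] = S·[w00; w01] and [mR_A; mR_B] = S·[w10; w11]:
  w00 = -1/2, w01 = -1, w10 = -1, w11 = 0

-1/2 -1 -1 0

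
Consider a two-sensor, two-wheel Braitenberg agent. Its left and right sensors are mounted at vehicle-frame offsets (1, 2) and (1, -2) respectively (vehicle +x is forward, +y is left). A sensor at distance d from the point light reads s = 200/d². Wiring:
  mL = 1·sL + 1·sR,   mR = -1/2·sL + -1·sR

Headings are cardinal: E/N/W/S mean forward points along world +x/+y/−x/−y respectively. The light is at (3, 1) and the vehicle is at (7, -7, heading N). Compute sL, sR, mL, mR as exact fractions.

left sensor world pos  = (5, -6); dL² = 53
right sensor world pos = (9, -6); dR² = 85
sL = 200/53 = 200/53
sR = 200/85 = 40/17
mL = 1·sL + 1·sR = 5520/901
mR = -1/2·sL + -1·sR = -3820/901

200/53 40/17 5520/901 -3820/901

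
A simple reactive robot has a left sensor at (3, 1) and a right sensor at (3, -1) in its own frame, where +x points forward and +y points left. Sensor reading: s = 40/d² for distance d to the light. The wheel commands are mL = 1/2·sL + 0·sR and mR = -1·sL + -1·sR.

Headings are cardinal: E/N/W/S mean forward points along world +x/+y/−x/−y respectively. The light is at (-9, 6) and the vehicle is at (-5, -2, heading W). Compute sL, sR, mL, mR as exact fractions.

20/41 4/5 10/41 -264/205

left sensor world pos  = (-8, -3); dL² = 82
right sensor world pos = (-8, -1); dR² = 50
sL = 40/82 = 20/41
sR = 40/50 = 4/5
mL = 1/2·sL + 0·sR = 10/41
mR = -1·sL + -1·sR = -264/205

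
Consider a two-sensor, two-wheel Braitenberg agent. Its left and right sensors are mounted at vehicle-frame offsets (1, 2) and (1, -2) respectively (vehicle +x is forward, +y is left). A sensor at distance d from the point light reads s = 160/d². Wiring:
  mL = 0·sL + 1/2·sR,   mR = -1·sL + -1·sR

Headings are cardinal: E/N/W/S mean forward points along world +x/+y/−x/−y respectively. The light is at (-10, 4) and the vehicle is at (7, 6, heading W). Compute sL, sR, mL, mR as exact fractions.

5/8 10/17 5/17 -165/136

left sensor world pos  = (6, 4); dL² = 256
right sensor world pos = (6, 8); dR² = 272
sL = 160/256 = 5/8
sR = 160/272 = 10/17
mL = 0·sL + 1/2·sR = 5/17
mR = -1·sL + -1·sR = -165/136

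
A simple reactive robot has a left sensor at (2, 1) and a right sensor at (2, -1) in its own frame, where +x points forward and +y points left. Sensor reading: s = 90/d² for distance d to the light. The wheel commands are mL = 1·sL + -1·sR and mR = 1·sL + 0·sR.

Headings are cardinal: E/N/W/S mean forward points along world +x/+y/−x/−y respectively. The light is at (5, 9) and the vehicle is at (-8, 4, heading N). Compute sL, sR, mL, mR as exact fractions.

18/41 10/17 -104/697 18/41

left sensor world pos  = (-9, 6); dL² = 205
right sensor world pos = (-7, 6); dR² = 153
sL = 90/205 = 18/41
sR = 90/153 = 10/17
mL = 1·sL + -1·sR = -104/697
mR = 1·sL + 0·sR = 18/41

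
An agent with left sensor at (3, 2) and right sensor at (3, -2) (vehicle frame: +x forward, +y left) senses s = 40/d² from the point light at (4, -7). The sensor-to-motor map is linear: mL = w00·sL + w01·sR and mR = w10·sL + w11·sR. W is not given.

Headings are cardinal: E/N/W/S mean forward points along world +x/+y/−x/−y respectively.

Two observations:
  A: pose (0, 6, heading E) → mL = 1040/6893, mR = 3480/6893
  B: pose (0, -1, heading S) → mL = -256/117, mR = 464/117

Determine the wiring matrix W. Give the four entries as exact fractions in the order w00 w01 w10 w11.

obs A: pose=(0,6,E) → sL=20/113, sR=20/61, mL=1040/6893, mR=3480/6893
obs B: pose=(0,-1,S) → sL=40/13, sR=8/9, mL=-256/117, mR=464/117
sensor matrix S = [[20/113, 20/61], [40/13, 8/9]]; det S = -686720/806481
solve [mL_A; mL_B] = S·[w00; w01] and [mR_A; mR_B] = S·[w10; w11]:
  w00 = -1, w01 = 1, w10 = 1, w11 = 1

-1 1 1 1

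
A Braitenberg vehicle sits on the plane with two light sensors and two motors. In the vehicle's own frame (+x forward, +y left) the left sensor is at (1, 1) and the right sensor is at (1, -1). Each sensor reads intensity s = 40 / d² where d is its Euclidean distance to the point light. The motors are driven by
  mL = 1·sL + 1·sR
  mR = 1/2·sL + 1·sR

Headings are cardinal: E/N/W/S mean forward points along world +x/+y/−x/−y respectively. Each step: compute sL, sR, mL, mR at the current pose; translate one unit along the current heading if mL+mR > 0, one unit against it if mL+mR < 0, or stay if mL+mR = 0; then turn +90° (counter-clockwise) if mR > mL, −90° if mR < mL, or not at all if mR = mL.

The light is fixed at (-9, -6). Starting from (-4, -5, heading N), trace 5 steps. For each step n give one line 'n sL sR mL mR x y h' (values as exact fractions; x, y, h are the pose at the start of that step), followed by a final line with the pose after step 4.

0 2 1 3 2 -4 -5 N
1 8/9 40/37 656/333 508/333 -4 -4 E
2 4/5 20/13 152/65 126/65 -3 -4 S
3 8/5 40/29 432/145 316/145 -3 -5 W
4 2 1 3 2 -4 -5 N
final -4 -4 E

n=0: pose=(-4,-5,N); sL=2, sR=1; mL=3, mR=2; mL+mR=5 → advance +1; mR−mL=-1 → turn -1·90°
n=1: pose=(-4,-4,E); sL=8/9, sR=40/37; mL=656/333, mR=508/333; mL+mR=388/111 → advance +1; mR−mL=-4/9 → turn -1·90°
n=2: pose=(-3,-4,S); sL=4/5, sR=20/13; mL=152/65, mR=126/65; mL+mR=278/65 → advance +1; mR−mL=-2/5 → turn -1·90°
n=3: pose=(-3,-5,W); sL=8/5, sR=40/29; mL=432/145, mR=316/145; mL+mR=748/145 → advance +1; mR−mL=-4/5 → turn -1·90°
n=4: pose=(-4,-5,N); sL=2, sR=1; mL=3, mR=2; mL+mR=5 → advance +1; mR−mL=-1 → turn -1·90°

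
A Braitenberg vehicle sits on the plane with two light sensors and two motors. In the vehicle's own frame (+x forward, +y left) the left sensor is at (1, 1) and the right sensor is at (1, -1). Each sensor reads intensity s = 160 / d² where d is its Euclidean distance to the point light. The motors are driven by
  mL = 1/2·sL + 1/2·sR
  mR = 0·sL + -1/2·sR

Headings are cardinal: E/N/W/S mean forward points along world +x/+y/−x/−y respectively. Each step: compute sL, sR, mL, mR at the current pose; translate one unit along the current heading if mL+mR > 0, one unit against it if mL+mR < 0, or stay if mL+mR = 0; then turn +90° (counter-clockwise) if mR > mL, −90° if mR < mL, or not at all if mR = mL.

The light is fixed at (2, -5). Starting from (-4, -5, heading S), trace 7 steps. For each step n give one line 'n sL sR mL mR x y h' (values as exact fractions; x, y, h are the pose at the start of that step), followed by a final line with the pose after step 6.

0 80/13 16/5 304/65 -8/5 -4 -5 S
1 160/53 160/49 8160/2597 -80/49 -4 -6 W
2 5/2 40/9 125/36 -20/9 -5 -6 N
3 160/37 160/37 160/37 -80/37 -5 -5 E
4 80/13 16/5 304/65 -8/5 -4 -5 S
5 160/53 160/49 8160/2597 -80/49 -4 -6 W
6 5/2 40/9 125/36 -20/9 -5 -6 N
final -5 -5 E

n=0: pose=(-4,-5,S); sL=80/13, sR=16/5; mL=304/65, mR=-8/5; mL+mR=40/13 → advance +1; mR−mL=-408/65 → turn -1·90°
n=1: pose=(-4,-6,W); sL=160/53, sR=160/49; mL=8160/2597, mR=-80/49; mL+mR=80/53 → advance +1; mR−mL=-12400/2597 → turn -1·90°
n=2: pose=(-5,-6,N); sL=5/2, sR=40/9; mL=125/36, mR=-20/9; mL+mR=5/4 → advance +1; mR−mL=-205/36 → turn -1·90°
n=3: pose=(-5,-5,E); sL=160/37, sR=160/37; mL=160/37, mR=-80/37; mL+mR=80/37 → advance +1; mR−mL=-240/37 → turn -1·90°
n=4: pose=(-4,-5,S); sL=80/13, sR=16/5; mL=304/65, mR=-8/5; mL+mR=40/13 → advance +1; mR−mL=-408/65 → turn -1·90°
n=5: pose=(-4,-6,W); sL=160/53, sR=160/49; mL=8160/2597, mR=-80/49; mL+mR=80/53 → advance +1; mR−mL=-12400/2597 → turn -1·90°
n=6: pose=(-5,-6,N); sL=5/2, sR=40/9; mL=125/36, mR=-20/9; mL+mR=5/4 → advance +1; mR−mL=-205/36 → turn -1·90°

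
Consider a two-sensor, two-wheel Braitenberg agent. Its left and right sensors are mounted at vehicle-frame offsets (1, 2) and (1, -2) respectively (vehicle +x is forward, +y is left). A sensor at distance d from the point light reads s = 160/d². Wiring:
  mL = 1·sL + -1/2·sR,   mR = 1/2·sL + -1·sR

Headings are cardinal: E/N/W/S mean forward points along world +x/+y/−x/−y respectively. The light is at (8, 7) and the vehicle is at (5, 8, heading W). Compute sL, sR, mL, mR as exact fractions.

left sensor world pos  = (4, 6); dL² = 17
right sensor world pos = (4, 10); dR² = 25
sL = 160/17 = 160/17
sR = 160/25 = 32/5
mL = 1·sL + -1/2·sR = 528/85
mR = 1/2·sL + -1·sR = -144/85

160/17 32/5 528/85 -144/85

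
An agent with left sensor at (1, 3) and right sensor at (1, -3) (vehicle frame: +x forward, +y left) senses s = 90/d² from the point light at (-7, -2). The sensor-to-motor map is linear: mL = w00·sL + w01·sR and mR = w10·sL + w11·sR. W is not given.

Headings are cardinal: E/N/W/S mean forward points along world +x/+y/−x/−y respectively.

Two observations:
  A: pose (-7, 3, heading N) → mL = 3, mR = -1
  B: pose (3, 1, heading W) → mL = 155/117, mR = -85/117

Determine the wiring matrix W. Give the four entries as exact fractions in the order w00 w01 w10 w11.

obs A: pose=(-7,3,N) → sL=2, sR=2, mL=3, mR=-1
obs B: pose=(3,1,W) → sL=10/9, sR=10/13, mL=155/117, mR=-85/117
sensor matrix S = [[2, 2], [10/9, 10/13]]; det S = -80/117
solve [mL_A; mL_B] = S·[w00; w01] and [mR_A; mR_B] = S·[w10; w11]:
  w00 = 1/2, w01 = 1, w10 = -1, w11 = 1/2

1/2 1 -1 1/2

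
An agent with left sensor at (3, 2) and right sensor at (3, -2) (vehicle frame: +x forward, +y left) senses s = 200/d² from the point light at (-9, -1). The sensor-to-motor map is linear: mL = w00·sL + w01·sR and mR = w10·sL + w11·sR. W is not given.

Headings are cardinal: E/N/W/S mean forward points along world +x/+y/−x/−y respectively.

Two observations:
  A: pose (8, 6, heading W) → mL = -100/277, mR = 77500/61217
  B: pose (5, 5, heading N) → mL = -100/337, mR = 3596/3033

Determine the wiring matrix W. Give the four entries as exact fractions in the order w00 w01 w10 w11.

0 -1/2 1 1/2

obs A: pose=(8,6,W) → sL=200/221, sR=200/277, mL=-100/277, mR=77500/61217
obs B: pose=(5,5,N) → sL=8/9, sR=200/337, mL=-100/337, mR=3596/3033
sensor matrix S = [[200/221, 200/277], [8/9, 200/337]]; det S = -19443200/185671161
solve [mL_A; mL_B] = S·[w00; w01] and [mR_A; mR_B] = S·[w10; w11]:
  w00 = 0, w01 = -1/2, w10 = 1, w11 = 1/2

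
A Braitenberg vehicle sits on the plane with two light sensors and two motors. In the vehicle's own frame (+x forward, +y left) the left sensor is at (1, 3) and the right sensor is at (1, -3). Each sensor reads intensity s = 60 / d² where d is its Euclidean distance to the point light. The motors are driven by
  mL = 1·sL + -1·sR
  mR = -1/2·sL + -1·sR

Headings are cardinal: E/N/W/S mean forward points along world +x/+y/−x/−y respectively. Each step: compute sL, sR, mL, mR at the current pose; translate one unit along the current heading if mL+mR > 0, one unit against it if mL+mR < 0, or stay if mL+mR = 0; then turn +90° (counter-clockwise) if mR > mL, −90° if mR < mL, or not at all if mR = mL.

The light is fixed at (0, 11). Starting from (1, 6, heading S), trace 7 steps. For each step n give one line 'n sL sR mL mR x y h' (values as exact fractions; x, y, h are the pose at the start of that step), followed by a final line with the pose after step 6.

n=0: pose=(1,6,S); sL=15/13, sR=3/2; mL=-9/26, mR=-27/13; mL+mR=-63/26 → advance -1; mR−mL=-45/26 → turn -1·90°
n=1: pose=(1,7,W); sL=60/49, sR=60; mL=-2880/49, mR=-2970/49; mL+mR=-5850/49 → advance -1; mR−mL=-90/49 → turn -1·90°
n=2: pose=(2,7,N); sL=6, sR=30/17; mL=72/17, mR=-81/17; mL+mR=-9/17 → advance -1; mR−mL=-9 → turn -1·90°
n=3: pose=(2,6,E); sL=60/13, sR=60/73; mL=3600/949, mR=-2970/949; mL+mR=630/949 → advance +1; mR−mL=-90/13 → turn -1·90°
n=4: pose=(3,6,S); sL=5/6, sR=5/3; mL=-5/6, mR=-25/12; mL+mR=-35/12 → advance -1; mR−mL=-5/4 → turn -1·90°
n=5: pose=(3,7,W); sL=60/53, sR=12; mL=-576/53, mR=-666/53; mL+mR=-1242/53 → advance -1; mR−mL=-90/53 → turn -1·90°
n=6: pose=(4,7,N); sL=6, sR=30/29; mL=144/29, mR=-117/29; mL+mR=27/29 → advance +1; mR−mL=-9 → turn -1·90°

0 15/13 3/2 -9/26 -27/13 1 6 S
1 60/49 60 -2880/49 -2970/49 1 7 W
2 6 30/17 72/17 -81/17 2 7 N
3 60/13 60/73 3600/949 -2970/949 2 6 E
4 5/6 5/3 -5/6 -25/12 3 6 S
5 60/53 12 -576/53 -666/53 3 7 W
6 6 30/29 144/29 -117/29 4 7 N
final 4 8 E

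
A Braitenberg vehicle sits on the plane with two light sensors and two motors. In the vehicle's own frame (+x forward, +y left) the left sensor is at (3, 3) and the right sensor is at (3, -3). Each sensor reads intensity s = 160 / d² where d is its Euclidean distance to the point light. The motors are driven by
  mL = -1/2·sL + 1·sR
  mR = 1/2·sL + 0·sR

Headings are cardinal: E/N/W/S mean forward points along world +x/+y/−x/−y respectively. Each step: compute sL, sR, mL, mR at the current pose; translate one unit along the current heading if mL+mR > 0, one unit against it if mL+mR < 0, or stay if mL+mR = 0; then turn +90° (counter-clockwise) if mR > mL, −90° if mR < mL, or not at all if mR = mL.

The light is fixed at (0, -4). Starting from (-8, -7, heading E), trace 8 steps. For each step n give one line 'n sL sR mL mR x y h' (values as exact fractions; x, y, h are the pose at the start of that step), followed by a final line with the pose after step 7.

0 32/5 160/61 -176/305 16/5 -8 -7 E
1 8/5 10 46/5 4/5 -7 -7 N
2 160/17 160/41 -560/697 80/17 -7 -6 E
3 80/41 16 616/41 40/41 -6 -6 N
4 160/13 32/5 16/65 80/13 -6 -5 E
5 40/17 20 320/17 20/17 -5 -5 N
6 160/13 160/13 80/13 80/13 -5 -4 E
7 16 16 8 8 -4 -4 E
final -3 -4 E

n=0: pose=(-8,-7,E); sL=32/5, sR=160/61; mL=-176/305, mR=16/5; mL+mR=160/61 → advance +1; mR−mL=1152/305 → turn +1·90°
n=1: pose=(-7,-7,N); sL=8/5, sR=10; mL=46/5, mR=4/5; mL+mR=10 → advance +1; mR−mL=-42/5 → turn -1·90°
n=2: pose=(-7,-6,E); sL=160/17, sR=160/41; mL=-560/697, mR=80/17; mL+mR=160/41 → advance +1; mR−mL=3840/697 → turn +1·90°
n=3: pose=(-6,-6,N); sL=80/41, sR=16; mL=616/41, mR=40/41; mL+mR=16 → advance +1; mR−mL=-576/41 → turn -1·90°
n=4: pose=(-6,-5,E); sL=160/13, sR=32/5; mL=16/65, mR=80/13; mL+mR=32/5 → advance +1; mR−mL=384/65 → turn +1·90°
n=5: pose=(-5,-5,N); sL=40/17, sR=20; mL=320/17, mR=20/17; mL+mR=20 → advance +1; mR−mL=-300/17 → turn -1·90°
n=6: pose=(-5,-4,E); sL=160/13, sR=160/13; mL=80/13, mR=80/13; mL+mR=160/13 → advance +1; mR−mL=0 → turn +0·90°
n=7: pose=(-4,-4,E); sL=16, sR=16; mL=8, mR=8; mL+mR=16 → advance +1; mR−mL=0 → turn +0·90°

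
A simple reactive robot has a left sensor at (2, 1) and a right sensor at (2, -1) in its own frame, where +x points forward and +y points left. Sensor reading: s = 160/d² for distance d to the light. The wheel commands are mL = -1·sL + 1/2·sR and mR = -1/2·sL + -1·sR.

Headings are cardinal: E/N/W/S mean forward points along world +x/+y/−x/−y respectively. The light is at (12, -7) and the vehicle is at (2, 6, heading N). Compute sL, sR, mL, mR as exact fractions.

left sensor world pos  = (1, 8); dL² = 346
right sensor world pos = (3, 8); dR² = 306
sL = 160/346 = 80/173
sR = 160/306 = 80/153
mL = -1·sL + 1/2·sR = -5320/26469
mR = -1/2·sL + -1·sR = -19960/26469

80/173 80/153 -5320/26469 -19960/26469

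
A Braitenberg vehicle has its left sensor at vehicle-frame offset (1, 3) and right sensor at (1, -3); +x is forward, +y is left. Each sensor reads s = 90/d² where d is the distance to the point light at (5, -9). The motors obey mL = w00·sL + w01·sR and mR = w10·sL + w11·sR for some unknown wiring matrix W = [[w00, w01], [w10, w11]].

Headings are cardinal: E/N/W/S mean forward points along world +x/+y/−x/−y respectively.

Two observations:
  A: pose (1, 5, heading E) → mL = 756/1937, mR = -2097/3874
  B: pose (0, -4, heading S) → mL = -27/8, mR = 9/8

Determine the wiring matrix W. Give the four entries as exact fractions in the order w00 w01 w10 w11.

-1 1 1/2 -1

obs A: pose=(1,5,E) → sL=45/149, sR=9/13, mL=756/1937, mR=-2097/3874
obs B: pose=(0,-4,S) → sL=9/2, sR=9/8, mL=-27/8, mR=9/8
sensor matrix S = [[45/149, 9/13], [9/2, 9/8]]; det S = -43011/15496
solve [mL_A; mL_B] = S·[w00; w01] and [mR_A; mR_B] = S·[w10; w11]:
  w00 = -1, w01 = 1, w10 = 1/2, w11 = -1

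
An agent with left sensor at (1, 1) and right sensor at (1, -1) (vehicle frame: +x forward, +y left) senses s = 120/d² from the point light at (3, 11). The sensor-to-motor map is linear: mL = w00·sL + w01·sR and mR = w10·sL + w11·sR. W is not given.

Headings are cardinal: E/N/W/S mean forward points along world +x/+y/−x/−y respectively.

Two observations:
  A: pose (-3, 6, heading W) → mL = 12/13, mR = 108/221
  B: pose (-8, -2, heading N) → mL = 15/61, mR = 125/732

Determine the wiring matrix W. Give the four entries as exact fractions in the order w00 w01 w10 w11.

0 1/2 1 -1/2

obs A: pose=(-3,6,W) → sL=24/17, sR=24/13, mL=12/13, mR=108/221
obs B: pose=(-8,-2,N) → sL=5/12, sR=30/61, mL=15/61, mR=125/732
sensor matrix S = [[24/17, 24/13], [5/12, 30/61]]; det S = -1010/13481
solve [mL_A; mL_B] = S·[w00; w01] and [mR_A; mR_B] = S·[w10; w11]:
  w00 = 0, w01 = 1/2, w10 = 1, w11 = -1/2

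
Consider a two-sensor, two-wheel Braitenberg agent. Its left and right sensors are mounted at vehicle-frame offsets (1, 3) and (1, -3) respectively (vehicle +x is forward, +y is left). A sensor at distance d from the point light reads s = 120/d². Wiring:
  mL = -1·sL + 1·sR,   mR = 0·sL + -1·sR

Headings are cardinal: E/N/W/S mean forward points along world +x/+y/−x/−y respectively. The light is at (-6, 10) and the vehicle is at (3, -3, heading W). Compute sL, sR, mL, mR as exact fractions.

3/8 30/41 117/328 -30/41

left sensor world pos  = (2, -6); dL² = 320
right sensor world pos = (2, 0); dR² = 164
sL = 120/320 = 3/8
sR = 120/164 = 30/41
mL = -1·sL + 1·sR = 117/328
mR = 0·sL + -1·sR = -30/41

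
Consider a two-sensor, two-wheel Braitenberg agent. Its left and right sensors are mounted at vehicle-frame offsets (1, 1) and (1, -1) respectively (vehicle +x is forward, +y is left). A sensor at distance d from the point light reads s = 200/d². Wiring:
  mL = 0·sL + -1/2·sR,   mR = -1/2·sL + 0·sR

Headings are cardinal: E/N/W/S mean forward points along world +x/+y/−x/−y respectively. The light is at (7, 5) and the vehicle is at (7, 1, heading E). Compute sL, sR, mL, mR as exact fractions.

left sensor world pos  = (8, 2); dL² = 10
right sensor world pos = (8, 0); dR² = 26
sL = 200/10 = 20
sR = 200/26 = 100/13
mL = 0·sL + -1/2·sR = -50/13
mR = -1/2·sL + 0·sR = -10

20 100/13 -50/13 -10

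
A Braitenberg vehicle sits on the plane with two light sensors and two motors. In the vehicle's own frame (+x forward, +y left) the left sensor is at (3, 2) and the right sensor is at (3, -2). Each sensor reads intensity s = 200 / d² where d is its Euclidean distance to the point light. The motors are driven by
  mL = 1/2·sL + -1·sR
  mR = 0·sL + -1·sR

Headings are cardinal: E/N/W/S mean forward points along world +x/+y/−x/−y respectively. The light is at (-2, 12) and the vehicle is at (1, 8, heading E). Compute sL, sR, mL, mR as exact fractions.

left sensor world pos  = (4, 10); dL² = 40
right sensor world pos = (4, 6); dR² = 72
sL = 200/40 = 5
sR = 200/72 = 25/9
mL = 1/2·sL + -1·sR = -5/18
mR = 0·sL + -1·sR = -25/9

5 25/9 -5/18 -25/9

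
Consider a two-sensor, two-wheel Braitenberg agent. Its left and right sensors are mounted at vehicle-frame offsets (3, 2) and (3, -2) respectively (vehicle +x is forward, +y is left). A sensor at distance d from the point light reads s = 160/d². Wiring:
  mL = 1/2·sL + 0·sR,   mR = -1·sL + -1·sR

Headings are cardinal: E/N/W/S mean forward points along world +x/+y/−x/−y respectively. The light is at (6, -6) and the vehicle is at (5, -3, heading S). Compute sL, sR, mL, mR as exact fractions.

160 160/9 80 -1600/9

left sensor world pos  = (7, -6); dL² = 1
right sensor world pos = (3, -6); dR² = 9
sL = 160/1 = 160
sR = 160/9 = 160/9
mL = 1/2·sL + 0·sR = 80
mR = -1·sL + -1·sR = -1600/9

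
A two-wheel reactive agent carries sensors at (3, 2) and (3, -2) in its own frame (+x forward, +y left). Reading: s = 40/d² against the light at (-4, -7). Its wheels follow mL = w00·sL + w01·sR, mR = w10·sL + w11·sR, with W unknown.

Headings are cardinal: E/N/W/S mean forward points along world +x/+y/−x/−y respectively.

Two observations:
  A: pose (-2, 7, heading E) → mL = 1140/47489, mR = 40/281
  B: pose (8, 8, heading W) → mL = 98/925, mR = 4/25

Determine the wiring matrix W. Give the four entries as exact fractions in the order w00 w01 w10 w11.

1 -1/2 1 0

obs A: pose=(-2,7,E) → sL=40/281, sR=40/169, mL=1140/47489, mR=40/281
obs B: pose=(8,8,W) → sL=4/25, sR=4/37, mL=98/925, mR=4/25
sensor matrix S = [[40/281, 40/169], [4/25, 4/37]]; det S = -197504/8785465
solve [mL_A; mL_B] = S·[w00; w01] and [mR_A; mR_B] = S·[w10; w11]:
  w00 = 1, w01 = -1/2, w10 = 1, w11 = 0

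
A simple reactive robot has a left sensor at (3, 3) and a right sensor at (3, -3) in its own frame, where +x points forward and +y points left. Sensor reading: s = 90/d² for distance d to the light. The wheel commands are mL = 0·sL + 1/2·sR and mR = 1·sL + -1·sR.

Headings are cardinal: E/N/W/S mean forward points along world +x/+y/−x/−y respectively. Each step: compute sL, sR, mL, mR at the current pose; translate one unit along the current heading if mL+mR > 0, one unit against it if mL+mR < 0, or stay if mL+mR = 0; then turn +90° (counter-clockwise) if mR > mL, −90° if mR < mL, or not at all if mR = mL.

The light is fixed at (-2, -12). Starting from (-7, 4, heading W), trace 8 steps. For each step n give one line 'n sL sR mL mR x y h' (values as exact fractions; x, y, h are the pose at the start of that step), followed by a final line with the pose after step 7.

n=0: pose=(-7,4,W); sL=90/233, sR=18/85; mL=9/85, mR=3456/19805; mL+mR=5553/19805 → advance +1; mR−mL=1359/19805 → turn +1·90°
n=1: pose=(-8,4,S); sL=45/89, sR=9/25; mL=9/50, mR=324/2225; mL+mR=1449/4450 → advance +1; mR−mL=-153/4450 → turn -1·90°
n=2: pose=(-8,3,W); sL=2/5, sR=2/9; mL=1/9, mR=8/45; mL+mR=13/45 → advance +1; mR−mL=1/15 → turn +1·90°
n=3: pose=(-9,3,S); sL=9/16, sR=45/122; mL=45/244, mR=189/976; mL+mR=369/976 → advance +1; mR−mL=9/976 → turn +1·90°
n=4: pose=(-9,2,E); sL=18/61, sR=90/137; mL=45/137, mR=-3024/8357; mL+mR=-279/8357 → advance -1; mR−mL=-5769/8357 → turn -1·90°
n=5: pose=(-10,2,S); sL=45/73, sR=45/121; mL=45/242, mR=2160/8833; mL+mR=7605/17666 → advance +1; mR−mL=1035/17666 → turn +1·90°
n=6: pose=(-10,1,E); sL=90/281, sR=18/25; mL=9/25, mR=-2808/7025; mL+mR=-279/7025 → advance -1; mR−mL=-5337/7025 → turn -1·90°
n=7: pose=(-11,1,S); sL=45/68, sR=45/122; mL=45/244, mR=1215/4148; mL+mR=495/1037 → advance +1; mR−mL=225/2074 → turn +1·90°

0 90/233 18/85 9/85 3456/19805 -7 4 W
1 45/89 9/25 9/50 324/2225 -8 4 S
2 2/5 2/9 1/9 8/45 -8 3 W
3 9/16 45/122 45/244 189/976 -9 3 S
4 18/61 90/137 45/137 -3024/8357 -9 2 E
5 45/73 45/121 45/242 2160/8833 -10 2 S
6 90/281 18/25 9/25 -2808/7025 -10 1 E
7 45/68 45/122 45/244 1215/4148 -11 1 S
final -11 0 E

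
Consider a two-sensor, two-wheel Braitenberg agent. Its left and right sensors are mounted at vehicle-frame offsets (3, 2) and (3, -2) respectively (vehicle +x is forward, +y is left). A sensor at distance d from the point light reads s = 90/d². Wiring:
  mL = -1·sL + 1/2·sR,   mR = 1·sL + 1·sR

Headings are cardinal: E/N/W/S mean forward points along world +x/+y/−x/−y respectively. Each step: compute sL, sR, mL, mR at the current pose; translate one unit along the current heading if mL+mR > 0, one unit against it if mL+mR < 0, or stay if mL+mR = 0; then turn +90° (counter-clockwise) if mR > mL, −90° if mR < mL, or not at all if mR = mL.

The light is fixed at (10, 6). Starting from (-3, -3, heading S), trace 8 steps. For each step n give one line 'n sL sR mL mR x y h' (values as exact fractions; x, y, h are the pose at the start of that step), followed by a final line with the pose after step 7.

n=0: pose=(-3,-3,S); sL=18/53, sR=10/41; mL=-473/2173, mR=1268/2173; mL+mR=15/41 → advance +1; mR−mL=1741/2173 → turn +1·90°
n=1: pose=(-3,-4,E); sL=45/82, sR=45/122; mL=-3645/10004, mR=2295/2501; mL+mR=135/244 → advance +1; mR−mL=12825/10004 → turn +1·90°
n=2: pose=(-2,-4,N); sL=18/49, sR=90/149; mL=-477/7301, mR=7092/7301; mL+mR=135/149 → advance +1; mR−mL=7569/7301 → turn +1·90°
n=3: pose=(-2,-3,W); sL=45/173, sR=45/137; mL=-4545/47402, mR=13950/23701; mL+mR=135/274 → advance +1; mR−mL=32445/47402 → turn +1·90°
n=4: pose=(-3,-3,S); sL=18/53, sR=10/41; mL=-473/2173, mR=1268/2173; mL+mR=15/41 → advance +1; mR−mL=1741/2173 → turn +1·90°
n=5: pose=(-3,-4,E); sL=45/82, sR=45/122; mL=-3645/10004, mR=2295/2501; mL+mR=135/244 → advance +1; mR−mL=12825/10004 → turn +1·90°
n=6: pose=(-2,-4,N); sL=18/49, sR=90/149; mL=-477/7301, mR=7092/7301; mL+mR=135/149 → advance +1; mR−mL=7569/7301 → turn +1·90°
n=7: pose=(-2,-3,W); sL=45/173, sR=45/137; mL=-4545/47402, mR=13950/23701; mL+mR=135/274 → advance +1; mR−mL=32445/47402 → turn +1·90°

0 18/53 10/41 -473/2173 1268/2173 -3 -3 S
1 45/82 45/122 -3645/10004 2295/2501 -3 -4 E
2 18/49 90/149 -477/7301 7092/7301 -2 -4 N
3 45/173 45/137 -4545/47402 13950/23701 -2 -3 W
4 18/53 10/41 -473/2173 1268/2173 -3 -3 S
5 45/82 45/122 -3645/10004 2295/2501 -3 -4 E
6 18/49 90/149 -477/7301 7092/7301 -2 -4 N
7 45/173 45/137 -4545/47402 13950/23701 -2 -3 W
final -3 -3 S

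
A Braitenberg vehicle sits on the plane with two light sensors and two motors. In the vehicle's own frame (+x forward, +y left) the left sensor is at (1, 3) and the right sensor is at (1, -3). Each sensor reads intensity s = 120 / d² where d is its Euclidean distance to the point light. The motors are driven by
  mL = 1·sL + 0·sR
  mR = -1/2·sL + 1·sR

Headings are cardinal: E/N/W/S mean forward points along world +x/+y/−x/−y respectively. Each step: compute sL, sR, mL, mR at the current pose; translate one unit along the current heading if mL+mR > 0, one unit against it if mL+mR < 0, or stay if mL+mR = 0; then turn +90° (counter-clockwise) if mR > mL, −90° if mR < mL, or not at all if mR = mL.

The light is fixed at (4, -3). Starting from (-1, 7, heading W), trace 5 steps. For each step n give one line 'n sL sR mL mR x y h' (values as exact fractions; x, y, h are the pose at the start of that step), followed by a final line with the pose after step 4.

n=0: pose=(-1,7,W); sL=24/17, sR=24/41; mL=24/17, mR=-84/697; mL+mR=900/697 → advance +1; mR−mL=-1068/697 → turn -1·90°
n=1: pose=(-2,7,N); sL=60/101, sR=12/13; mL=60/101, mR=822/1313; mL+mR=1602/1313 → advance +1; mR−mL=42/1313 → turn +1·90°
n=2: pose=(-2,8,W); sL=120/113, sR=24/49; mL=120/113, mR=-228/5537; mL+mR=5652/5537 → advance +1; mR−mL=-6108/5537 → turn -1·90°
n=3: pose=(-3,8,N); sL=30/61, sR=3/4; mL=30/61, mR=123/244; mL+mR=243/244 → advance +1; mR−mL=3/244 → turn +1·90°
n=4: pose=(-3,9,W); sL=24/29, sR=120/289; mL=24/29, mR=12/8381; mL+mR=6948/8381 → advance +1; mR−mL=-6924/8381 → turn -1·90°

0 24/17 24/41 24/17 -84/697 -1 7 W
1 60/101 12/13 60/101 822/1313 -2 7 N
2 120/113 24/49 120/113 -228/5537 -2 8 W
3 30/61 3/4 30/61 123/244 -3 8 N
4 24/29 120/289 24/29 12/8381 -3 9 W
final -4 9 N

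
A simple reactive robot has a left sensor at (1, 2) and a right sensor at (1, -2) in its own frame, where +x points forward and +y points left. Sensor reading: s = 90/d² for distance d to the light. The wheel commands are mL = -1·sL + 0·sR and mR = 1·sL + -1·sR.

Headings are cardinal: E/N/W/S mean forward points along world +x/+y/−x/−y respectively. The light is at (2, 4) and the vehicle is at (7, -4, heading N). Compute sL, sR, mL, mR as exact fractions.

left sensor world pos  = (5, -3); dL² = 58
right sensor world pos = (9, -3); dR² = 98
sL = 90/58 = 45/29
sR = 90/98 = 45/49
mL = -1·sL + 0·sR = -45/29
mR = 1·sL + -1·sR = 900/1421

45/29 45/49 -45/29 900/1421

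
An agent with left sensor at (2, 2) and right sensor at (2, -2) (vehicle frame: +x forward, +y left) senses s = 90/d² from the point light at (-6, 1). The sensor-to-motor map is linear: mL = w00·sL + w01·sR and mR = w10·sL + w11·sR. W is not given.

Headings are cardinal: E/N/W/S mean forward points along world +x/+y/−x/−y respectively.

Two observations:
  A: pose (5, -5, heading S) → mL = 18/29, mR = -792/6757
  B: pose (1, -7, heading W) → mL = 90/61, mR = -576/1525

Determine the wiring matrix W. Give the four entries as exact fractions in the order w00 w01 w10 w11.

0 1 1/2 -1/2

obs A: pose=(5,-5,S) → sL=90/233, sR=18/29, mL=18/29, mR=-792/6757
obs B: pose=(1,-7,W) → sL=18/25, sR=90/61, mL=90/61, mR=-576/1525
sensor matrix S = [[90/233, 18/29], [18/25, 90/61]]; det S = 1267488/10304425
solve [mL_A; mL_B] = S·[w00; w01] and [mR_A; mR_B] = S·[w10; w11]:
  w00 = 0, w01 = 1, w10 = 1/2, w11 = -1/2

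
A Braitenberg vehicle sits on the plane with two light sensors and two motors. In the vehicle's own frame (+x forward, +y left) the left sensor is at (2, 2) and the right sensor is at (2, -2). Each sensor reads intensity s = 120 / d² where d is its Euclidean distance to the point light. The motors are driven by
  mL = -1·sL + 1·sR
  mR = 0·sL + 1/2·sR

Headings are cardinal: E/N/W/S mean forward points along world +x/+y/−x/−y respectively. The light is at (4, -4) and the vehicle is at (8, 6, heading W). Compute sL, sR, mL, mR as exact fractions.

30/17 30/37 -600/629 15/37

left sensor world pos  = (6, 4); dL² = 68
right sensor world pos = (6, 8); dR² = 148
sL = 120/68 = 30/17
sR = 120/148 = 30/37
mL = -1·sL + 1·sR = -600/629
mR = 0·sL + 1/2·sR = 15/37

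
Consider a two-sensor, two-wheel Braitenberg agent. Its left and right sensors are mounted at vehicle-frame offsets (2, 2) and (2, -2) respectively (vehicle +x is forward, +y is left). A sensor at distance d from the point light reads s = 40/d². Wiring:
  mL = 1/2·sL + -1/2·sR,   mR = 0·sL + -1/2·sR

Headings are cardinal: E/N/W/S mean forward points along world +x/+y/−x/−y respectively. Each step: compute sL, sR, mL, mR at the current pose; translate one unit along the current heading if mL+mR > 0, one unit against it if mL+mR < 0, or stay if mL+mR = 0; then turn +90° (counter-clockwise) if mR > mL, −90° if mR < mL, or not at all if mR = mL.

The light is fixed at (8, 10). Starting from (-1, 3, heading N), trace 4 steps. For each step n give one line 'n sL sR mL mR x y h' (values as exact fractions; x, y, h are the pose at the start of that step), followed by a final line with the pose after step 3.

n=0: pose=(-1,3,N); sL=20/73, sR=20/37; mL=-360/2701, mR=-10/37; mL+mR=-1090/2701 → advance -1; mR−mL=-10/73 → turn -1·90°
n=1: pose=(-1,2,E); sL=8/17, sR=40/149; mL=256/2533, mR=-20/149; mL+mR=-84/2533 → advance -1; mR−mL=-4/17 → turn -1·90°
n=2: pose=(-2,2,S); sL=10/41, sR=10/61; mL=100/2501, mR=-5/61; mL+mR=-105/2501 → advance -1; mR−mL=-5/41 → turn -1·90°
n=3: pose=(-2,3,W); sL=8/45, sR=40/169; mL=-224/7605, mR=-20/169; mL+mR=-1124/7605 → advance -1; mR−mL=-4/45 → turn -1·90°

0 20/73 20/37 -360/2701 -10/37 -1 3 N
1 8/17 40/149 256/2533 -20/149 -1 2 E
2 10/41 10/61 100/2501 -5/61 -2 2 S
3 8/45 40/169 -224/7605 -20/169 -2 3 W
final -1 3 N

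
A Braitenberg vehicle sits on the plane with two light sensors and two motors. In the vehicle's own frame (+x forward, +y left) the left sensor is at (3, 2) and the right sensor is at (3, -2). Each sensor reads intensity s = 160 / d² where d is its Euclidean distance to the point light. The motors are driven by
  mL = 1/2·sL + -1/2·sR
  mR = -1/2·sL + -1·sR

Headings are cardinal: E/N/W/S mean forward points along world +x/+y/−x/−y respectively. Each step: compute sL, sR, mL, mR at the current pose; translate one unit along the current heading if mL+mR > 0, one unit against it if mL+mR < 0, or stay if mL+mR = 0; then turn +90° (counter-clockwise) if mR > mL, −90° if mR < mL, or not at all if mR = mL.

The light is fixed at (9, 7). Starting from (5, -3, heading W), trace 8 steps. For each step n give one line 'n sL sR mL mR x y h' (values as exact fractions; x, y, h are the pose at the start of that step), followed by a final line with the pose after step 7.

0 160/193 160/113 -6400/21809 -39920/21809 5 -3 W
1 80/37 16/5 -96/185 -792/185 6 -3 N
2 160/81 160/169 7040/13689 -26480/13689 6 -4 E
3 4/5 20/29 8/145 -158/145 5 -4 S
4 160/193 160/113 -6400/21809 -39920/21809 5 -3 W
5 80/37 16/5 -96/185 -792/185 6 -3 N
6 160/81 160/169 7040/13689 -26480/13689 6 -4 E
7 4/5 20/29 8/145 -158/145 5 -4 S
final 5 -3 W

n=0: pose=(5,-3,W); sL=160/193, sR=160/113; mL=-6400/21809, mR=-39920/21809; mL+mR=-240/113 → advance -1; mR−mL=-33520/21809 → turn -1·90°
n=1: pose=(6,-3,N); sL=80/37, sR=16/5; mL=-96/185, mR=-792/185; mL+mR=-24/5 → advance -1; mR−mL=-696/185 → turn -1·90°
n=2: pose=(6,-4,E); sL=160/81, sR=160/169; mL=7040/13689, mR=-26480/13689; mL+mR=-240/169 → advance -1; mR−mL=-33520/13689 → turn -1·90°
n=3: pose=(5,-4,S); sL=4/5, sR=20/29; mL=8/145, mR=-158/145; mL+mR=-30/29 → advance -1; mR−mL=-166/145 → turn -1·90°
n=4: pose=(5,-3,W); sL=160/193, sR=160/113; mL=-6400/21809, mR=-39920/21809; mL+mR=-240/113 → advance -1; mR−mL=-33520/21809 → turn -1·90°
n=5: pose=(6,-3,N); sL=80/37, sR=16/5; mL=-96/185, mR=-792/185; mL+mR=-24/5 → advance -1; mR−mL=-696/185 → turn -1·90°
n=6: pose=(6,-4,E); sL=160/81, sR=160/169; mL=7040/13689, mR=-26480/13689; mL+mR=-240/169 → advance -1; mR−mL=-33520/13689 → turn -1·90°
n=7: pose=(5,-4,S); sL=4/5, sR=20/29; mL=8/145, mR=-158/145; mL+mR=-30/29 → advance -1; mR−mL=-166/145 → turn -1·90°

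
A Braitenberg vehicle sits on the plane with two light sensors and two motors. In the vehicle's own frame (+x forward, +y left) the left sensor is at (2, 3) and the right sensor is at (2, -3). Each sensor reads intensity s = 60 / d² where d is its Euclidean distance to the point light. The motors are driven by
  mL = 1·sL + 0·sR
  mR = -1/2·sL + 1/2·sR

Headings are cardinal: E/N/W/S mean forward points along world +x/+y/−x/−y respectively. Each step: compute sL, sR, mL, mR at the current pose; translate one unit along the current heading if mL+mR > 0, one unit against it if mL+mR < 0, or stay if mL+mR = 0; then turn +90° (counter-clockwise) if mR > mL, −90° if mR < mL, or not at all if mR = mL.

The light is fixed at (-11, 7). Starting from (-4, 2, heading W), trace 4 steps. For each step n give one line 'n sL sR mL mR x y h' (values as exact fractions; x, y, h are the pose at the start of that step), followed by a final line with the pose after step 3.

n=0: pose=(-4,2,W); sL=60/89, sR=60/29; mL=60/89, mR=1800/2581; mL+mR=3540/2581 → advance +1; mR−mL=60/2581 → turn +1·90°
n=1: pose=(-5,2,S); sL=6/13, sR=30/29; mL=6/13, mR=108/377; mL+mR=282/377 → advance +1; mR−mL=-66/377 → turn -1·90°
n=2: pose=(-5,1,W); sL=60/97, sR=12/5; mL=60/97, mR=432/485; mL+mR=732/485 → advance +1; mR−mL=132/485 → turn +1·90°
n=3: pose=(-6,1,S); sL=15/32, sR=15/17; mL=15/32, mR=225/1088; mL+mR=735/1088 → advance +1; mR−mL=-285/1088 → turn -1·90°

0 60/89 60/29 60/89 1800/2581 -4 2 W
1 6/13 30/29 6/13 108/377 -5 2 S
2 60/97 12/5 60/97 432/485 -5 1 W
3 15/32 15/17 15/32 225/1088 -6 1 S
final -6 0 W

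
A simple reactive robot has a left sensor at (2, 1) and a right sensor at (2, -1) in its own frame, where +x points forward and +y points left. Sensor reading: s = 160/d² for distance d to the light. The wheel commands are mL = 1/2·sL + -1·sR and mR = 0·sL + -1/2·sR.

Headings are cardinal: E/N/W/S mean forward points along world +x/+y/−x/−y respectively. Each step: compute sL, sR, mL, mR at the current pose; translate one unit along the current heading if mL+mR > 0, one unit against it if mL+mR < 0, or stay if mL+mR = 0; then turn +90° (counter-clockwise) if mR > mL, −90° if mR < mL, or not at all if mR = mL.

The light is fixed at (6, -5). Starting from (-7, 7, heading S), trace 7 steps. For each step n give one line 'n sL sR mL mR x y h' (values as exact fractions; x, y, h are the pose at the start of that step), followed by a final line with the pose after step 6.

0 40/61 20/37 -480/2257 -10/37 -7 7 S
1 160/369 160/421 -25360/155349 -80/421 -7 8 W
2 80/197 80/173 -8840/34081 -40/173 -6 8 N
3 160/317 32/73 -4304/23141 -16/73 -6 7 W
4 8/17 20/37 -192/629 -10/37 -5 7 N
5 160/269 160/313 -18000/84197 -80/313 -5 6 W
6 16/29 16/25 -264/725 -8/25 -4 6 N
final -4 5 W

n=0: pose=(-7,7,S); sL=40/61, sR=20/37; mL=-480/2257, mR=-10/37; mL+mR=-1090/2257 → advance -1; mR−mL=-130/2257 → turn -1·90°
n=1: pose=(-7,8,W); sL=160/369, sR=160/421; mL=-25360/155349, mR=-80/421; mL+mR=-54880/155349 → advance -1; mR−mL=-4160/155349 → turn -1·90°
n=2: pose=(-6,8,N); sL=80/197, sR=80/173; mL=-8840/34081, mR=-40/173; mL+mR=-16720/34081 → advance -1; mR−mL=960/34081 → turn +1·90°
n=3: pose=(-6,7,W); sL=160/317, sR=32/73; mL=-4304/23141, mR=-16/73; mL+mR=-9376/23141 → advance -1; mR−mL=-768/23141 → turn -1·90°
n=4: pose=(-5,7,N); sL=8/17, sR=20/37; mL=-192/629, mR=-10/37; mL+mR=-362/629 → advance -1; mR−mL=22/629 → turn +1·90°
n=5: pose=(-5,6,W); sL=160/269, sR=160/313; mL=-18000/84197, mR=-80/313; mL+mR=-39520/84197 → advance -1; mR−mL=-3520/84197 → turn -1·90°
n=6: pose=(-4,6,N); sL=16/29, sR=16/25; mL=-264/725, mR=-8/25; mL+mR=-496/725 → advance -1; mR−mL=32/725 → turn +1·90°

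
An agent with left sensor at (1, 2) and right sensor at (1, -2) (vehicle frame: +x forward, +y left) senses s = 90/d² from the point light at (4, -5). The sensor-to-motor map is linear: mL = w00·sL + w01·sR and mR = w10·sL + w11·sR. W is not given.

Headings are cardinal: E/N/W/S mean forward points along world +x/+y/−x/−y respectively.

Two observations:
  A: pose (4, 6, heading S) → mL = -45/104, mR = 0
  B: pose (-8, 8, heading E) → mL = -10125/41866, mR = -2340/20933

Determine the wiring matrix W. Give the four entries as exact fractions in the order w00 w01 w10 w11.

1/2 -1 1 -1

obs A: pose=(4,6,S) → sL=45/52, sR=45/52, mL=-45/104, mR=0
obs B: pose=(-8,8,E) → sL=45/173, sR=45/121, mL=-10125/41866, mR=-2340/20933
sensor matrix S = [[45/52, 45/52], [45/173, 45/121]]; det S = 2025/20933
solve [mL_A; mL_B] = S·[w00; w01] and [mR_A; mR_B] = S·[w10; w11]:
  w00 = 1/2, w01 = -1, w10 = 1, w11 = -1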